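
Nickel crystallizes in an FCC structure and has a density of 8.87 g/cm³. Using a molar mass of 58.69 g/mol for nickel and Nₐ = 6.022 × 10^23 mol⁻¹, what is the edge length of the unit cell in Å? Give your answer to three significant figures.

3.53 Å

With Z = 4 atoms per FCC cell, a³ = Z·M/(N_A·ρ) = 4 × 58.69 / (6.022 × 10²³ × 8.870 g/cm³) = 4.395 × 10^-23 cm³.
a = (4.395 × 10^-23)^(1/3) = 3.529 × 10^-8 cm = 3.53 Å.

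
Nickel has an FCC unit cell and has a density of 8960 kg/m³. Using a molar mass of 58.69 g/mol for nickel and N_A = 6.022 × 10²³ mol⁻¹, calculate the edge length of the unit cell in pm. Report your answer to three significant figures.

With Z = 4 atoms per FCC cell, a³ = Z·M/(N_A·ρ) = 4 × 58.69 / (6.022 × 10²³ × 8.960 g/cm³) = 4.351 × 10^-23 cm³.
a = (4.351 × 10^-23)^(1/3) = 3.517 × 10^-8 cm = 352 pm.

352 pm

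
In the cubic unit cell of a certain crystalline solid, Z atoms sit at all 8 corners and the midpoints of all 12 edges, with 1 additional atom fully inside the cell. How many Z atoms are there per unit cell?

5

Corner atoms are shared by 8 cells (1/8 each), edge atoms by 4 (1/4 each), interior atoms are unshared.
Net atoms = 8 × 1/8 + 12 × 1/4 + 1 = 1 + 3 + 1 = 5.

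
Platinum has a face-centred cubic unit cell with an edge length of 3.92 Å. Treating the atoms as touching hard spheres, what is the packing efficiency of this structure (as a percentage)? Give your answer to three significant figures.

74.0%

In an FCC lattice atoms touch along the face diagonal, so √2·a = 4r, so r = 0.3536a = 1.386 Å.
Packing fraction = Z·(4/3)πr³ / a³ = 4 × (4/3)π × (1.386)³ / (3.92)³ = 0.7405 = 74.0%.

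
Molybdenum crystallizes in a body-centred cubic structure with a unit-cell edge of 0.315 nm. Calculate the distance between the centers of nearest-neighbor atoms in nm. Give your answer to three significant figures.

In a BCC structure, atoms touch along the body diagonal, so √3·a = 4r; the nearest-neighbor distance equals 2r = 0.8660·a.
d = 0.8660 × 0.315 = 0.273 nm.

0.273 nm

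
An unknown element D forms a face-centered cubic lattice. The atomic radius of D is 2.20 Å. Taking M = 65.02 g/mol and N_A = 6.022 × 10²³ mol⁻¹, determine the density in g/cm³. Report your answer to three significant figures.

1.79 g/cm³

In an FCC lattice, atoms touch along the face diagonal, so √2·a = 4r, giving a = 6.223 Å = 6.223 × 10^-8 cm.
With Z = 4, ρ = Z·M/(N_A·a³) = 4 × 65.02 / (6.022 × 10²³ × 2.409 × 10^-22) = 1.793 g/cm³.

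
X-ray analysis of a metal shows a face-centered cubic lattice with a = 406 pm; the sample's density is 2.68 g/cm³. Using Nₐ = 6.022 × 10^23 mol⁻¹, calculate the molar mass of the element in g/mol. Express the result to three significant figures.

27.0 g/mol

An FCC cell has Z = 4 atoms; a = 4.060 × 10^-8 cm.
M = ρ·N_A·a³/Z = 2.68 × 6.022 × 10²³ × 6.692 × 10^-23 / 4 = 27.0 g/mol.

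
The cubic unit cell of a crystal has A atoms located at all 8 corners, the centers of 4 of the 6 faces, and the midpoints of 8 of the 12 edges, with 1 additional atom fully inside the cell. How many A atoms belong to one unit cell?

Corner atoms are shared by 8 cells (1/8 each), face atoms by 2 (1/2 each), edge atoms by 4 (1/4 each), interior atoms are unshared.
Net atoms = 8 × 1/8 + 4 × 1/2 + 8 × 1/4 + 1 = 1 + 2 + 2 + 1 = 6.

6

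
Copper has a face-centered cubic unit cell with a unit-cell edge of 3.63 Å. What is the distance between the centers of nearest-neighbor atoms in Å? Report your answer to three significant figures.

In an FCC structure, atoms touch along the face diagonal, so √2·a = 4r; the nearest-neighbor distance equals 2r = 0.7071·a.
d = 0.7071 × 3.63 = 2.57 Å.

2.57 Å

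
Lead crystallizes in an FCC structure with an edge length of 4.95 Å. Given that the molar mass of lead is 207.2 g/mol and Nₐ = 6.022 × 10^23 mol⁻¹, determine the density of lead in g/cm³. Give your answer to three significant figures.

An FCC unit cell contains Z = 4 atoms.
Cell volume: a³ = (4.95 Å)³ = (4.950 × 10^-8 cm)³ = 1.213 × 10^-22 cm³.
ρ = Z·M/(N_A·a³) = 4 × 207.2 / (6.022 × 10²³ × 1.213 × 10^-22) = 11.35 g/cm³.

11.3 g/cm³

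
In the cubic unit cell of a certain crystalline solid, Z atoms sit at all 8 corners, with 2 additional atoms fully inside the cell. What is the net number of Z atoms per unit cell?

Corner atoms are shared by 8 cells (1/8 each), interior atoms are unshared.
Net atoms = 8 × 1/8 + 2 = 1 + 2 = 3.

3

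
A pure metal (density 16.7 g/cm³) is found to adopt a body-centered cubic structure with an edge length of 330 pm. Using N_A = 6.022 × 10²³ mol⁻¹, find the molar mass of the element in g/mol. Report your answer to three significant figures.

181 g/mol

A BCC cell has Z = 2 atoms; a = 3.300 × 10^-8 cm.
M = ρ·N_A·a³/Z = 16.7 × 6.022 × 10²³ × 3.594 × 10^-23 / 2 = 181 g/mol.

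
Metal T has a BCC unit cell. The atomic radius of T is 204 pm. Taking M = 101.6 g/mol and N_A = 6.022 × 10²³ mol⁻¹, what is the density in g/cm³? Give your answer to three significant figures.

3.23 g/cm³

In a BCC lattice, atoms touch along the body diagonal, so √3·a = 4r, giving a = 471.1 pm = 4.711 × 10^-8 cm.
With Z = 2, ρ = Z·M/(N_A·a³) = 2 × 101.6 / (6.022 × 10²³ × 1.046 × 10^-22) = 3.227 g/cm³.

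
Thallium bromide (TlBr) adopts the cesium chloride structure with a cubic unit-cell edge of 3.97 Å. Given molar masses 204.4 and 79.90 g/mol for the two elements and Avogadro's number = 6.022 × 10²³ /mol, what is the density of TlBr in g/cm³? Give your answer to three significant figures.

The cesium chloride structure contains Z = 1 formula unit per cell; M(TlBr) = 204.4 + 79.90 = 284.3 g/mol.
a³ = (3.970 × 10^-8 cm)³ = 6.257 × 10^-23 cm³.
ρ = 1 × 284.3 / (6.022 × 10²³ × 6.257 × 10^-23) = 7.545 g/cm³.

7.55 g/cm³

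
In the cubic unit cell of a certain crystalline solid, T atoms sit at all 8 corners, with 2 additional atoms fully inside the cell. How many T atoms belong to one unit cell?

3

Corner atoms are shared by 8 cells (1/8 each), interior atoms are unshared.
Net atoms = 8 × 1/8 + 2 = 1 + 2 = 3.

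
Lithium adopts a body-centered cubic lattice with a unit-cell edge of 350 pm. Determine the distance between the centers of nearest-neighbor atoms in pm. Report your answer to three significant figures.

In a BCC structure, atoms touch along the body diagonal, so √3·a = 4r; the nearest-neighbor distance equals 2r = 0.8660·a.
d = 0.8660 × 350 = 303 pm.

303 pm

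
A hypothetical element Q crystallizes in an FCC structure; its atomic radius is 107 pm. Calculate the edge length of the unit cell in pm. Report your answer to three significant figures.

303 pm

In an FCC lattice, atoms touch along the face diagonal, so √2·a = 4r.
a = 4r/√2 = 4 × 107 / 1.4142 = 303 pm.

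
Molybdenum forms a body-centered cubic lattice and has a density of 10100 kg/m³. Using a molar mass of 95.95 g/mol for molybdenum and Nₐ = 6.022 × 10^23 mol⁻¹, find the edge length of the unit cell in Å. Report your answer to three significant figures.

With Z = 2 atoms per BCC cell, a³ = Z·M/(N_A·ρ) = 2 × 95.95 / (6.022 × 10²³ × 10.10 g/cm³) = 3.155 × 10^-23 cm³.
a = (3.155 × 10^-23)^(1/3) = 3.160 × 10^-8 cm = 3.16 Å.

3.16 Å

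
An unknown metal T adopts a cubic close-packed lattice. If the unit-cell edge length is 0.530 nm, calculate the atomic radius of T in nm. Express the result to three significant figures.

0.187 nm

In an FCC lattice, atoms touch along the face diagonal, so √2·a = 4r.
r = √2·a/4 = 1.4142 × 0.530 / 4 = 0.187 nm.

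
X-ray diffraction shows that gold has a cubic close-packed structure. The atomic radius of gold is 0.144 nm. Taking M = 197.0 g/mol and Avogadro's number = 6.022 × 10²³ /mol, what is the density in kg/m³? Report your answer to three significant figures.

In an FCC lattice, atoms touch along the face diagonal, so √2·a = 4r, giving a = 0.4073 nm = 4.073 × 10^-8 cm.
With Z = 4, ρ = Z·M/(N_A·a³) = 4 × 197.0 / (6.022 × 10²³ × 6.757 × 10^-23) = 19.37 g/cm³ = 19400 kg/m³.

19400 kg/m³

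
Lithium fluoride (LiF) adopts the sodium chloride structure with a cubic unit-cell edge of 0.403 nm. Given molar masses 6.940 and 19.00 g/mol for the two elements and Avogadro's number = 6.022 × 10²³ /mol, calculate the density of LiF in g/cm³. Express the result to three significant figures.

2.63 g/cm³

The sodium chloride structure contains Z = 4 formula units per cell; M(LiF) = 6.940 + 19.00 = 25.94 g/mol.
a³ = (4.030 × 10^-8 cm)³ = 6.545 × 10^-23 cm³.
ρ = 4 × 25.94 / (6.022 × 10²³ × 6.545 × 10^-23) = 2.633 g/cm³.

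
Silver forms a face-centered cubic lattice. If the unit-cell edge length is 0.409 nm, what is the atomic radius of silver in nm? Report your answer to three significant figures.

In an FCC lattice, atoms touch along the face diagonal, so √2·a = 4r.
r = √2·a/4 = 1.4142 × 0.409 / 4 = 0.145 nm.

0.145 nm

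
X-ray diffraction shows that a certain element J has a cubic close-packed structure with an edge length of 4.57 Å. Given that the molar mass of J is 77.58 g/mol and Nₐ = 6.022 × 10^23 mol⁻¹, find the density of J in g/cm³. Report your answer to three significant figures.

5.40 g/cm³

An FCC unit cell contains Z = 4 atoms.
Cell volume: a³ = (4.57 Å)³ = (4.570 × 10^-8 cm)³ = 9.544 × 10^-23 cm³.
ρ = Z·M/(N_A·a³) = 4 × 77.58 / (6.022 × 10²³ × 9.544 × 10^-23) = 5.399 g/cm³.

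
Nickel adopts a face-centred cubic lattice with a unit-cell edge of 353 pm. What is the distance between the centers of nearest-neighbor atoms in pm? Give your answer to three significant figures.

In an FCC structure, atoms touch along the face diagonal, so √2·a = 4r; the nearest-neighbor distance equals 2r = 0.7071·a.
d = 0.7071 × 353 = 250 pm.

250 pm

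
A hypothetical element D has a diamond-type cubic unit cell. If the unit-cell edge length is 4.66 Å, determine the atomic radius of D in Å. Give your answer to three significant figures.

1.01 Å

In a diamond cubic lattice, nearest neighbors lie along the body diagonal with √3·a = 8r.
r = √3·a/8 = 1.7321 × 4.66 / 8 = 1.01 Å.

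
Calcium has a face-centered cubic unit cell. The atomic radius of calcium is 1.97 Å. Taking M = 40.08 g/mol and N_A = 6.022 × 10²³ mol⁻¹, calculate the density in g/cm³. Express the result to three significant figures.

1.54 g/cm³

In an FCC lattice, atoms touch along the face diagonal, so √2·a = 4r, giving a = 5.572 Å = 5.572 × 10^-8 cm.
With Z = 4, ρ = Z·M/(N_A·a³) = 4 × 40.08 / (6.022 × 10²³ × 1.730 × 10^-22) = 1.539 g/cm³.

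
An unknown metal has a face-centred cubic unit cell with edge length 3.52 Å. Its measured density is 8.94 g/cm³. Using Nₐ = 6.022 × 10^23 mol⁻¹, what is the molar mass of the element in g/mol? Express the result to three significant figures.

An FCC cell has Z = 4 atoms; a = 3.520 × 10^-8 cm.
M = ρ·N_A·a³/Z = 8.94 × 6.022 × 10²³ × 4.361 × 10^-23 / 4 = 58.7 g/mol.

58.7 g/mol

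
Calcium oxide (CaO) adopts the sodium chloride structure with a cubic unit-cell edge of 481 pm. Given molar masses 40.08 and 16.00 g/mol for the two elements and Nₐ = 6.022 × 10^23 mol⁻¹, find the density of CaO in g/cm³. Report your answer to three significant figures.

The sodium chloride structure contains Z = 4 formula units per cell; M(CaO) = 40.08 + 16.00 = 56.08 g/mol.
a³ = (4.810 × 10^-8 cm)³ = 1.113 × 10^-22 cm³.
ρ = 4 × 56.08 / (6.022 × 10²³ × 1.113 × 10^-22) = 3.347 g/cm³.

3.35 g/cm³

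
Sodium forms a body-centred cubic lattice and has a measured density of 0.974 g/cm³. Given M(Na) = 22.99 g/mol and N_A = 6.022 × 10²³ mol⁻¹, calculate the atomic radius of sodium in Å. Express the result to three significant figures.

1.85 Å

For a BCC cell (Z = 2), a³ = Z·M/(N_A·ρ) = 2 × 22.99 / (6.022 × 10²³ × 0.9740) = 7.839 × 10^-23 cm³, so a = 4.280 × 10^-8 cm = 4.280 Å.
Atoms touch along the body diagonal, so √3·a = 4r, so r = 0.4330 × a = 1.85 Å.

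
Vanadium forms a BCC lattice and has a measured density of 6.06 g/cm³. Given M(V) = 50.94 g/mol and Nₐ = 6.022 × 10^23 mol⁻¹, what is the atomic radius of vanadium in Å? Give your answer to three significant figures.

For a BCC cell (Z = 2), a³ = Z·M/(N_A·ρ) = 2 × 50.94 / (6.022 × 10²³ × 6.060) = 2.792 × 10^-23 cm³, so a = 3.034 × 10^-8 cm = 3.034 Å.
Atoms touch along the body diagonal, so √3·a = 4r, so r = 0.4330 × a = 1.31 Å.

1.31 Å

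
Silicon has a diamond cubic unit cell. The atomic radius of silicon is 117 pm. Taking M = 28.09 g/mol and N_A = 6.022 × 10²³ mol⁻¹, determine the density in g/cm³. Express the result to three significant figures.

2.36 g/cm³

In a diamond cubic lattice, nearest neighbors lie along the body diagonal with √3·a = 8r, giving a = 540.4 pm = 5.404 × 10^-8 cm.
With Z = 8, ρ = Z·M/(N_A·a³) = 8 × 28.09 / (6.022 × 10²³ × 1.578 × 10^-22) = 2.365 g/cm³.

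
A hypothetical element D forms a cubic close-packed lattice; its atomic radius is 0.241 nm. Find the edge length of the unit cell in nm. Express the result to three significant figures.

In an FCC lattice, atoms touch along the face diagonal, so √2·a = 4r.
a = 4r/√2 = 4 × 0.241 / 1.4142 = 0.682 nm.

0.682 nm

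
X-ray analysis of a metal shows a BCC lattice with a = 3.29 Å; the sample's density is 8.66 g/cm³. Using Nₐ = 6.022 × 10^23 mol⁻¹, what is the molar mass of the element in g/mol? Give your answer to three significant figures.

A BCC cell has Z = 2 atoms; a = 3.290 × 10^-8 cm.
M = ρ·N_A·a³/Z = 8.66 × 6.022 × 10²³ × 3.561 × 10^-23 / 2 = 92.9 g/mol.

92.9 g/mol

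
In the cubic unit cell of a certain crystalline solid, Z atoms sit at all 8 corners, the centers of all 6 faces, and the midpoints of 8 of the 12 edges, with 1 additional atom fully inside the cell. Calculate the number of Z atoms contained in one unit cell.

Corner atoms are shared by 8 cells (1/8 each), face atoms by 2 (1/2 each), edge atoms by 4 (1/4 each), interior atoms are unshared.
Net atoms = 8 × 1/8 + 6 × 1/2 + 8 × 1/4 + 1 = 1 + 3 + 2 + 1 = 7.

7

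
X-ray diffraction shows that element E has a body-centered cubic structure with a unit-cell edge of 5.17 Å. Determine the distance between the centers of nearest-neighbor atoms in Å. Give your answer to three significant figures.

In a BCC structure, atoms touch along the body diagonal, so √3·a = 4r; the nearest-neighbor distance equals 2r = 0.8660·a.
d = 0.8660 × 5.17 = 4.48 Å.

4.48 Å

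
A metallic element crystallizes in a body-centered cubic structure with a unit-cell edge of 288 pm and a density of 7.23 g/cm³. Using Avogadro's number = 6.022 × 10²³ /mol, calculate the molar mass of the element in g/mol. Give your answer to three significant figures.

52.0 g/mol

A BCC cell has Z = 2 atoms; a = 2.880 × 10^-8 cm.
M = ρ·N_A·a³/Z = 7.23 × 6.022 × 10²³ × 2.389 × 10^-23 / 2 = 52.0 g/mol.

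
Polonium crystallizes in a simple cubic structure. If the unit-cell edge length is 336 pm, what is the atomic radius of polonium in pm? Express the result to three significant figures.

168 pm

In a simple cubic lattice, atoms touch along the cell edge, so a = 2r.
r = a/2 = 336/2 = 168 pm.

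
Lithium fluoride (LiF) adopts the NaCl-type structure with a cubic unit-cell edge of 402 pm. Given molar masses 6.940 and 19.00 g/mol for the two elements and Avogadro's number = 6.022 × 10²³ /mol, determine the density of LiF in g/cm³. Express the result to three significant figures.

2.65 g/cm³

The NaCl-type structure contains Z = 4 formula units per cell; M(LiF) = 6.940 + 19.00 = 25.94 g/mol.
a³ = (4.020 × 10^-8 cm)³ = 6.496 × 10^-23 cm³.
ρ = 4 × 25.94 / (6.022 × 10²³ × 6.496 × 10^-23) = 2.652 g/cm³.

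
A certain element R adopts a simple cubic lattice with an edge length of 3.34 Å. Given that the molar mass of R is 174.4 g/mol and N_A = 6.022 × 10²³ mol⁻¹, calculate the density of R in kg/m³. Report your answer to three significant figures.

A simple cubic unit cell contains Z = 1 atom.
Cell volume: a³ = (3.34 Å)³ = (3.340 × 10^-8 cm)³ = 3.726 × 10^-23 cm³.
ρ = Z·M/(N_A·a³) = 1 × 174.4 / (6.022 × 10²³ × 3.726 × 10^-23) = 7.773 g/cm³ = 7770 kg/m³.

7770 kg/m³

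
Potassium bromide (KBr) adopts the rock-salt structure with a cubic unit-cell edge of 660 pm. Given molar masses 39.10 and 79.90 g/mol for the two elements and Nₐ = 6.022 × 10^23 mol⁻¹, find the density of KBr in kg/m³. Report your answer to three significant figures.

2750 kg/m³

The rock-salt structure contains Z = 4 formula units per cell; M(KBr) = 39.10 + 79.90 = 119.0 g/mol.
a³ = (6.600 × 10^-8 cm)³ = 2.875 × 10^-22 cm³.
ρ = 4 × 119.0 / (6.022 × 10²³ × 2.875 × 10^-22) = 2.749 g/cm³ = 2750 kg/m³.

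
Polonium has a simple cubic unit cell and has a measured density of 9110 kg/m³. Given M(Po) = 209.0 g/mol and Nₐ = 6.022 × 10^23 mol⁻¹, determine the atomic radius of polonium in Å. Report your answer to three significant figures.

1.68 Å

For a simple cubic cell (Z = 1), a³ = Z·M/(N_A·ρ) = 1 × 209.0 / (6.022 × 10²³ × 9.110) = 3.810 × 10^-23 cm³, so a = 3.365 × 10^-8 cm = 3.365 Å.
Atoms touch along the cell edge, so a = 2r, so r = 0.5000 × a = 1.68 Å.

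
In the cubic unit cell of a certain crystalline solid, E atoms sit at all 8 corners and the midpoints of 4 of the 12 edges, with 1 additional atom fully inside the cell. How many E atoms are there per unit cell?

3

Corner atoms are shared by 8 cells (1/8 each), edge atoms by 4 (1/4 each), interior atoms are unshared.
Net atoms = 8 × 1/8 + 4 × 1/4 + 1 = 1 + 1 + 1 = 3.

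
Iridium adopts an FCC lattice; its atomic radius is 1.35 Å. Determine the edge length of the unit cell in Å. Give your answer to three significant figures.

3.82 Å

In an FCC lattice, atoms touch along the face diagonal, so √2·a = 4r.
a = 4r/√2 = 4 × 1.35 / 1.4142 = 3.82 Å.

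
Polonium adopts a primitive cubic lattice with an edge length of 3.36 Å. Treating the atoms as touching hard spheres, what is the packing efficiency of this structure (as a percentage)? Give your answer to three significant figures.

In a simple cubic lattice atoms touch along the cell edge, so a = 2r, so r = 0.5000a = 1.680 Å.
Packing fraction = Z·(4/3)πr³ / a³ = 1 × (4/3)π × (1.680)³ / (3.36)³ = 0.5236 = 52.4%.

52.4%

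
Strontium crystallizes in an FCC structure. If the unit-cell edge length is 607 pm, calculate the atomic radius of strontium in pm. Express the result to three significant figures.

215 pm

In an FCC lattice, atoms touch along the face diagonal, so √2·a = 4r.
r = √2·a/4 = 1.4142 × 607 / 4 = 215 pm.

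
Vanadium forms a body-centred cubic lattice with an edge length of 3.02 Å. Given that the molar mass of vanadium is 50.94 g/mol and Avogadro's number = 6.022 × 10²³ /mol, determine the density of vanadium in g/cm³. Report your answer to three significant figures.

A BCC unit cell contains Z = 2 atoms.
Cell volume: a³ = (3.02 Å)³ = (3.020 × 10^-8 cm)³ = 2.754 × 10^-23 cm³.
ρ = Z·M/(N_A·a³) = 2 × 50.94 / (6.022 × 10²³ × 2.754 × 10^-23) = 6.142 g/cm³.

6.14 g/cm³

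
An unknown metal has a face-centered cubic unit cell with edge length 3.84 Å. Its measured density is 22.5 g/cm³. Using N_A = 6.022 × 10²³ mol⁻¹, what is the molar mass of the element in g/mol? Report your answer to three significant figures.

An FCC cell has Z = 4 atoms; a = 3.840 × 10^-8 cm.
M = ρ·N_A·a³/Z = 22.5 × 6.022 × 10²³ × 5.662 × 10^-23 / 4 = 192 g/mol.

192 g/mol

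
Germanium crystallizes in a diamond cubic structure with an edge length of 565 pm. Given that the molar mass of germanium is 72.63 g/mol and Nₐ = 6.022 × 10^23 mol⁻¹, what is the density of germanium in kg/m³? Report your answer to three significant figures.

A diamond cubic unit cell contains Z = 8 atoms.
Cell volume: a³ = (565 pm)³ = (5.650 × 10^-8 cm)³ = 1.804 × 10^-22 cm³.
ρ = Z·M/(N_A·a³) = 8 × 72.63 / (6.022 × 10²³ × 1.804 × 10^-22) = 5.350 g/cm³ = 5350 kg/m³.

5350 kg/m³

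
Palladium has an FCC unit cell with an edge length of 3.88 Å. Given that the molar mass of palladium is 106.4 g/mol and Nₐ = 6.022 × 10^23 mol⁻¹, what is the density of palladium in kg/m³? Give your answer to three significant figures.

An FCC unit cell contains Z = 4 atoms.
Cell volume: a³ = (3.88 Å)³ = (3.880 × 10^-8 cm)³ = 5.841 × 10^-23 cm³.
ρ = Z·M/(N_A·a³) = 4 × 106.4 / (6.022 × 10²³ × 5.841 × 10^-23) = 12.10 g/cm³ = 12100 kg/m³.

12100 kg/m³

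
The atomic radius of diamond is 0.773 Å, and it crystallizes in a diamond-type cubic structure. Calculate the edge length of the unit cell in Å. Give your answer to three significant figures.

In a diamond cubic lattice, nearest neighbors lie along the body diagonal with √3·a = 8r.
a = 8r/√3 = 8 × 0.773 / 1.7321 = 3.57 Å.

3.57 Å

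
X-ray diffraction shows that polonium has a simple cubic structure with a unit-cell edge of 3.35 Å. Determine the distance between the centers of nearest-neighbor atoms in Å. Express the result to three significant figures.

3.35 Å

In a simple cubic structure, atoms touch along the cell edge, so a = 2r; the nearest-neighbor distance equals 2r = 1.000·a.
d = 1.000 × 3.35 = 3.35 Å.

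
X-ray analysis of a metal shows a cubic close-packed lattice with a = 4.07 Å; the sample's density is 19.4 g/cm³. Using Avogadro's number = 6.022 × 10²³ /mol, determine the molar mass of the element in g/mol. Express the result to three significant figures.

197 g/mol

An FCC cell has Z = 4 atoms; a = 4.070 × 10^-8 cm.
M = ρ·N_A·a³/Z = 19.4 × 6.022 × 10²³ × 6.742 × 10^-23 / 4 = 197 g/mol.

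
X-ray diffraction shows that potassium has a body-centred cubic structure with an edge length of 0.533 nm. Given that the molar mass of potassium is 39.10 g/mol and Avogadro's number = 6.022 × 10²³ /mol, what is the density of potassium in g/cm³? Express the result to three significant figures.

A BCC unit cell contains Z = 2 atoms.
Cell volume: a³ = (0.533 nm)³ = (5.330 × 10^-8 cm)³ = 1.514 × 10^-22 cm³.
ρ = Z·M/(N_A·a³) = 2 × 39.10 / (6.022 × 10²³ × 1.514 × 10^-22) = 0.8576 g/cm³.

0.858 g/cm³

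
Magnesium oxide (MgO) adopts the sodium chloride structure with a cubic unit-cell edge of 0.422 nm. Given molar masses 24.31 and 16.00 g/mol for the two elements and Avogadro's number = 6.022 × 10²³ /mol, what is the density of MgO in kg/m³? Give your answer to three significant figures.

3560 kg/m³

The sodium chloride structure contains Z = 4 formula units per cell; M(MgO) = 24.31 + 16.00 = 40.31 g/mol.
a³ = (4.220 × 10^-8 cm)³ = 7.515 × 10^-23 cm³.
ρ = 4 × 40.31 / (6.022 × 10²³ × 7.515 × 10^-23) = 3.563 g/cm³ = 3560 kg/m³.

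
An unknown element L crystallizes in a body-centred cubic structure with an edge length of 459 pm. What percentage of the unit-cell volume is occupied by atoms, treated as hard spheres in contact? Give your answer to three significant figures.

68.0%

In a BCC lattice atoms touch along the body diagonal, so √3·a = 4r, so r = 0.4330a = 198.8 pm.
Packing fraction = Z·(4/3)πr³ / a³ = 2 × (4/3)π × (198.8)³ / (459)³ = 0.6802 = 68.0%.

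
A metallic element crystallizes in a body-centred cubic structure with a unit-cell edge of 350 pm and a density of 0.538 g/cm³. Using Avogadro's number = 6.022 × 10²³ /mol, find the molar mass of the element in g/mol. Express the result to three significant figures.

A BCC cell has Z = 2 atoms; a = 3.500 × 10^-8 cm.
M = ρ·N_A·a³/Z = 0.538 × 6.022 × 10²³ × 4.288 × 10^-23 / 2 = 6.95 g/mol.

6.95 g/mol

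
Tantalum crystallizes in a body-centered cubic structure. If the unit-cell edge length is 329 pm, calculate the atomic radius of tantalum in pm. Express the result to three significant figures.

142 pm

In a BCC lattice, atoms touch along the body diagonal, so √3·a = 4r.
r = √3·a/4 = 1.7321 × 329 / 4 = 142 pm.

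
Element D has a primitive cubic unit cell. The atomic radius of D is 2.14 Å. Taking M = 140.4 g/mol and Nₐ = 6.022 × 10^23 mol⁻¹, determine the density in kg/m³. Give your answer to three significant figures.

2970 kg/m³

In a simple cubic lattice, atoms touch along the cell edge, so a = 2r, giving a = 4.280 Å = 4.280 × 10^-8 cm.
With Z = 1, ρ = Z·M/(N_A·a³) = 1 × 140.4 / (6.022 × 10²³ × 7.840 × 10^-23) = 2.974 g/cm³ = 2970 kg/m³.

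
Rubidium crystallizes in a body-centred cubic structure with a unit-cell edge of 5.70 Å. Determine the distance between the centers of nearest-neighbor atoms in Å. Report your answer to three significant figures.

In a BCC structure, atoms touch along the body diagonal, so √3·a = 4r; the nearest-neighbor distance equals 2r = 0.8660·a.
d = 0.8660 × 5.70 = 4.94 Å.

4.94 Å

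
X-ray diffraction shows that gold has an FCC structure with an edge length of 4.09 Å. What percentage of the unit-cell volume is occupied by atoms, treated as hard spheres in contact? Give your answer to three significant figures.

In an FCC lattice atoms touch along the face diagonal, so √2·a = 4r, so r = 0.3536a = 1.446 Å.
Packing fraction = Z·(4/3)πr³ / a³ = 4 × (4/3)π × (1.446)³ / (4.09)³ = 0.7405 = 74.0%.

74.0%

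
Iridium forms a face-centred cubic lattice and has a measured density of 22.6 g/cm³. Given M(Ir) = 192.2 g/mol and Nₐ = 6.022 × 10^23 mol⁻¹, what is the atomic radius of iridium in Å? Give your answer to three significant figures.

1.36 Å

For an FCC cell (Z = 4), a³ = Z·M/(N_A·ρ) = 4 × 192.2 / (6.022 × 10²³ × 22.60) = 5.649 × 10^-23 cm³, so a = 3.837 × 10^-8 cm = 3.837 Å.
Atoms touch along the face diagonal, so √2·a = 4r, so r = 0.3536 × a = 1.36 Å.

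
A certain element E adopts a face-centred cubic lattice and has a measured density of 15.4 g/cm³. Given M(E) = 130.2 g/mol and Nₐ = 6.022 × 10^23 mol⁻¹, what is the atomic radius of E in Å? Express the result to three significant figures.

1.35 Å

For an FCC cell (Z = 4), a³ = Z·M/(N_A·ρ) = 4 × 130.2 / (6.022 × 10²³ × 15.40) = 5.616 × 10^-23 cm³, so a = 3.829 × 10^-8 cm = 3.829 Å.
Atoms touch along the face diagonal, so √2·a = 4r, so r = 0.3536 × a = 1.35 Å.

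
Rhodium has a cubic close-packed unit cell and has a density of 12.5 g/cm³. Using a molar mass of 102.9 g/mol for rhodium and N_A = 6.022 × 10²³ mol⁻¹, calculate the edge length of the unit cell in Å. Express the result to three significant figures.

3.80 Å

With Z = 4 atoms per FCC cell, a³ = Z·M/(N_A·ρ) = 4 × 102.9 / (6.022 × 10²³ × 12.50 g/cm³) = 5.468 × 10^-23 cm³.
a = (5.468 × 10^-23)^(1/3) = 3.796 × 10^-8 cm = 3.80 Å.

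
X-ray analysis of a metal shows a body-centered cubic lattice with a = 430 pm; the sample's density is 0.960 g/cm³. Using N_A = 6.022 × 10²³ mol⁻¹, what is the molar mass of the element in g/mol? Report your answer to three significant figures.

A BCC cell has Z = 2 atoms; a = 4.300 × 10^-8 cm.
M = ρ·N_A·a³/Z = 0.960 × 6.022 × 10²³ × 7.951 × 10^-23 / 2 = 23.0 g/mol.

23.0 g/mol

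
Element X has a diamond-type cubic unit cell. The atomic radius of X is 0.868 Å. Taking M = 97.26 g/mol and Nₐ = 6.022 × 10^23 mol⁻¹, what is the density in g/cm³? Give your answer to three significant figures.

20.1 g/cm³

In a diamond cubic lattice, nearest neighbors lie along the body diagonal with √3·a = 8r, giving a = 4.009 Å = 4.009 × 10^-8 cm.
With Z = 8, ρ = Z·M/(N_A·a³) = 8 × 97.26 / (6.022 × 10²³ × 6.444 × 10^-23) = 20.05 g/cm³.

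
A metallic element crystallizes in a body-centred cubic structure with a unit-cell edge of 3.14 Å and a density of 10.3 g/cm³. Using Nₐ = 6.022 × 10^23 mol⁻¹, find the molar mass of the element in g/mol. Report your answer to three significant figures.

96.0 g/mol

A BCC cell has Z = 2 atoms; a = 3.140 × 10^-8 cm.
M = ρ·N_A·a³/Z = 10.3 × 6.022 × 10²³ × 3.096 × 10^-23 / 2 = 96.0 g/mol.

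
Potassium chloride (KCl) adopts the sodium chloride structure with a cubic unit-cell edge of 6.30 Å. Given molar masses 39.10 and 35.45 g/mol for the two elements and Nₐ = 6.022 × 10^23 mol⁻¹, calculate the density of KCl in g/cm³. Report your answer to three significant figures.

1.98 g/cm³

The sodium chloride structure contains Z = 4 formula units per cell; M(KCl) = 39.10 + 35.45 = 74.55 g/mol.
a³ = (6.300 × 10^-8 cm)³ = 2.500 × 10^-22 cm³.
ρ = 4 × 74.55 / (6.022 × 10²³ × 2.500 × 10^-22) = 1.980 g/cm³.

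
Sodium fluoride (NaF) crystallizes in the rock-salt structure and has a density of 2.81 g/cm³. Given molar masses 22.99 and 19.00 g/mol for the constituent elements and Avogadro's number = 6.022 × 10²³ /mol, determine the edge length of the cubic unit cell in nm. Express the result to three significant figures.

M(NaF) = 41.99 g/mol; Z = 4 formula units per cell.
a³ = Z·M/(N_A·ρ) = 4 × 41.99 / (6.022 × 10²³ × 2.81) = 9.926 × 10^-23 cm³, so a = 4.630 × 10^-8 cm = 0.463 nm.

0.463 nm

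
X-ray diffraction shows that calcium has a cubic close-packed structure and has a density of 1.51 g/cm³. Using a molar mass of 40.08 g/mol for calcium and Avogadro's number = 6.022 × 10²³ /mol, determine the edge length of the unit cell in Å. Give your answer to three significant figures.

5.61 Å

With Z = 4 atoms per FCC cell, a³ = Z·M/(N_A·ρ) = 4 × 40.08 / (6.022 × 10²³ × 1.510 g/cm³) = 1.763 × 10^-22 cm³.
a = (1.763 × 10^-22)^(1/3) = 5.607 × 10^-8 cm = 5.61 Å.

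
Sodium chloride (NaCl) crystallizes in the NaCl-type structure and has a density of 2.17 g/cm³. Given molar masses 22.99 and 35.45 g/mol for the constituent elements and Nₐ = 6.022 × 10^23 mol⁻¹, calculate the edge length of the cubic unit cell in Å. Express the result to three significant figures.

M(NaCl) = 58.44 g/mol; Z = 4 formula units per cell.
a³ = Z·M/(N_A·ρ) = 4 × 58.44 / (6.022 × 10²³ × 2.17) = 1.789 × 10^-22 cm³, so a = 5.635 × 10^-8 cm = 5.63 Å.

5.63 Å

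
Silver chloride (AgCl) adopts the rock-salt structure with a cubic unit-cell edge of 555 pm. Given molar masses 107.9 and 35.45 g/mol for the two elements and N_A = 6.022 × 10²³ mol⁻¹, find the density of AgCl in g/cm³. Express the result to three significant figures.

The rock-salt structure contains Z = 4 formula units per cell; M(AgCl) = 107.9 + 35.45 = 143.35 g/mol.
a³ = (5.550 × 10^-8 cm)³ = 1.710 × 10^-22 cm³.
ρ = 4 × 143.35 / (6.022 × 10²³ × 1.710 × 10^-22) = 5.570 g/cm³.

5.57 g/cm³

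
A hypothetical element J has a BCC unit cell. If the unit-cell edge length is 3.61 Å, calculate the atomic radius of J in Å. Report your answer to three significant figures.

1.56 Å

In a BCC lattice, atoms touch along the body diagonal, so √3·a = 4r.
r = √3·a/4 = 1.7321 × 3.61 / 4 = 1.56 Å.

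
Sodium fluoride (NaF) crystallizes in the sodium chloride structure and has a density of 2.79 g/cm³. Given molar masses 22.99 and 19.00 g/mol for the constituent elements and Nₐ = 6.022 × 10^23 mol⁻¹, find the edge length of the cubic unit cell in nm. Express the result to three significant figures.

M(NaF) = 41.99 g/mol; Z = 4 formula units per cell.
a³ = Z·M/(N_A·ρ) = 4 × 41.99 / (6.022 × 10²³ × 2.79) = 9.997 × 10^-23 cm³, so a = 4.641 × 10^-8 cm = 0.464 nm.

0.464 nm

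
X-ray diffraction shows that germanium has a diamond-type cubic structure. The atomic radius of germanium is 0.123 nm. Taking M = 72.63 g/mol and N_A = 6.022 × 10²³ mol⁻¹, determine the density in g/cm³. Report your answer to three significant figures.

5.26 g/cm³

In a diamond cubic lattice, nearest neighbors lie along the body diagonal with √3·a = 8r, giving a = 0.5681 nm = 5.681 × 10^-8 cm.
With Z = 8, ρ = Z·M/(N_A·a³) = 8 × 72.63 / (6.022 × 10²³ × 1.834 × 10^-22) = 5.262 g/cm³.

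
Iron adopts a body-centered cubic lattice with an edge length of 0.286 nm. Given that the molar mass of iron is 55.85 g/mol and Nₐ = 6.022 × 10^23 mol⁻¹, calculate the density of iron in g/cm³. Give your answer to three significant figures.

7.93 g/cm³

A BCC unit cell contains Z = 2 atoms.
Cell volume: a³ = (0.286 nm)³ = (2.860 × 10^-8 cm)³ = 2.339 × 10^-23 cm³.
ρ = Z·M/(N_A·a³) = 2 × 55.85 / (6.022 × 10²³ × 2.339 × 10^-23) = 7.929 g/cm³.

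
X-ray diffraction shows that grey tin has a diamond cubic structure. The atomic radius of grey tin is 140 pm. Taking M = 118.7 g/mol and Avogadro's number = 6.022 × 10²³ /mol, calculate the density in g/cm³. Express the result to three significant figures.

5.83 g/cm³

In a diamond cubic lattice, nearest neighbors lie along the body diagonal with √3·a = 8r, giving a = 646.6 pm = 6.466 × 10^-8 cm.
With Z = 8, ρ = Z·M/(N_A·a³) = 8 × 118.7 / (6.022 × 10²³ × 2.704 × 10^-22) = 5.832 g/cm³.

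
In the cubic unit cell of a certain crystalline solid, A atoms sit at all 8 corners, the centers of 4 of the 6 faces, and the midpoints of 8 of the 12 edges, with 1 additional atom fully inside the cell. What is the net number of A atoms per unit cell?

6

Corner atoms are shared by 8 cells (1/8 each), face atoms by 2 (1/2 each), edge atoms by 4 (1/4 each), interior atoms are unshared.
Net atoms = 8 × 1/8 + 4 × 1/2 + 8 × 1/4 + 1 = 1 + 2 + 2 + 1 = 6.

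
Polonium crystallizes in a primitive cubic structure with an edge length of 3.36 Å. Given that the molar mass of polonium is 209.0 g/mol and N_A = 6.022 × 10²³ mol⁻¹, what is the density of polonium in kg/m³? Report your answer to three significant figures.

A simple cubic unit cell contains Z = 1 atom.
Cell volume: a³ = (3.36 Å)³ = (3.360 × 10^-8 cm)³ = 3.793 × 10^-23 cm³.
ρ = Z·M/(N_A·a³) = 1 × 209.0 / (6.022 × 10²³ × 3.793 × 10^-23) = 9.149 g/cm³ = 9150 kg/m³.

9150 kg/m³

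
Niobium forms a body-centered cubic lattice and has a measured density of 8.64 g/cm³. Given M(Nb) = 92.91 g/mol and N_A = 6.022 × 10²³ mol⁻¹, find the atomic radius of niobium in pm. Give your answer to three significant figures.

143 pm

For a BCC cell (Z = 2), a³ = Z·M/(N_A·ρ) = 2 × 92.91 / (6.022 × 10²³ × 8.640) = 3.571 × 10^-23 cm³, so a = 3.293 × 10^-8 cm = 329.3 pm.
Atoms touch along the body diagonal, so √3·a = 4r, so r = 0.4330 × a = 143 pm.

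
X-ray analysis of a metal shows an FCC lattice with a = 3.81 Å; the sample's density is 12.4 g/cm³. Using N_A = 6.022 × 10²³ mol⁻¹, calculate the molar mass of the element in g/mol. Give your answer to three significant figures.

An FCC cell has Z = 4 atoms; a = 3.810 × 10^-8 cm.
M = ρ·N_A·a³/Z = 12.4 × 6.022 × 10²³ × 5.531 × 10^-23 / 4 = 103 g/mol.

103 g/mol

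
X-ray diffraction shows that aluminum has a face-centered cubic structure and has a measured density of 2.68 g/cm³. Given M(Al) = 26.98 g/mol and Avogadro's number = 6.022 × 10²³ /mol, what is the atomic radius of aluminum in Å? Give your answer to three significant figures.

1.44 Å

For an FCC cell (Z = 4), a³ = Z·M/(N_A·ρ) = 4 × 26.98 / (6.022 × 10²³ × 2.680) = 6.687 × 10^-23 cm³, so a = 4.059 × 10^-8 cm = 4.059 Å.
Atoms touch along the face diagonal, so √2·a = 4r, so r = 0.3536 × a = 1.44 Å.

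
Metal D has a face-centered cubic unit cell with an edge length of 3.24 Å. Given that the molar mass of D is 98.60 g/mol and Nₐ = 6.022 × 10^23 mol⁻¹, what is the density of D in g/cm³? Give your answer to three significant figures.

An FCC unit cell contains Z = 4 atoms.
Cell volume: a³ = (3.24 Å)³ = (3.240 × 10^-8 cm)³ = 3.401 × 10^-23 cm³.
ρ = Z·M/(N_A·a³) = 4 × 98.60 / (6.022 × 10²³ × 3.401 × 10^-23) = 19.26 g/cm³.

19.3 g/cm³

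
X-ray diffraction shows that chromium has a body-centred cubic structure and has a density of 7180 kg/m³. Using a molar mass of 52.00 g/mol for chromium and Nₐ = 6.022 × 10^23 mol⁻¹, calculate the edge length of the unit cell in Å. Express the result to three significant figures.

With Z = 2 atoms per BCC cell, a³ = Z·M/(N_A·ρ) = 2 × 52.00 / (6.022 × 10²³ × 7.180 g/cm³) = 2.405 × 10^-23 cm³.
a = (2.405 × 10^-23)^(1/3) = 2.887 × 10^-8 cm = 2.89 Å.

2.89 Å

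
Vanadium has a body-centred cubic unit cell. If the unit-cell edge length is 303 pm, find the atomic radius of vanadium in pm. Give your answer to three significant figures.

In a BCC lattice, atoms touch along the body diagonal, so √3·a = 4r.
r = √3·a/4 = 1.7321 × 303 / 4 = 131 pm.

131 pm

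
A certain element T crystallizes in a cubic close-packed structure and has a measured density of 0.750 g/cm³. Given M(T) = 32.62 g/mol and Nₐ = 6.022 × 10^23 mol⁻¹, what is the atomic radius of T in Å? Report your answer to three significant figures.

2.34 Å

For an FCC cell (Z = 4), a³ = Z·M/(N_A·ρ) = 4 × 32.62 / (6.022 × 10²³ × 0.7500) = 2.889 × 10^-22 cm³, so a = 6.611 × 10^-8 cm = 6.611 Å.
Atoms touch along the face diagonal, so √2·a = 4r, so r = 0.3536 × a = 2.34 Å.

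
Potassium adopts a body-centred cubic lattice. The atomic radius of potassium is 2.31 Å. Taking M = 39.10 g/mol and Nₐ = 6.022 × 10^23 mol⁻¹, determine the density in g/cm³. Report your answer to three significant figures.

In a BCC lattice, atoms touch along the body diagonal, so √3·a = 4r, giving a = 5.335 Å = 5.335 × 10^-8 cm.
With Z = 2, ρ = Z·M/(N_A·a³) = 2 × 39.10 / (6.022 × 10²³ × 1.518 × 10^-22) = 0.8553 g/cm³.

0.855 g/cm³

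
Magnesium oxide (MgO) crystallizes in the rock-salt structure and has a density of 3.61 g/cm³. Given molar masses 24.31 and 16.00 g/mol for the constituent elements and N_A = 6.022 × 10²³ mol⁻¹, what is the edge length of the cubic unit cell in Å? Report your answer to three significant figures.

4.20 Å

M(MgO) = 40.31 g/mol; Z = 4 formula units per cell.
a³ = Z·M/(N_A·ρ) = 4 × 40.31 / (6.022 × 10²³ × 3.61) = 7.417 × 10^-23 cm³, so a = 4.202 × 10^-8 cm = 4.20 Å.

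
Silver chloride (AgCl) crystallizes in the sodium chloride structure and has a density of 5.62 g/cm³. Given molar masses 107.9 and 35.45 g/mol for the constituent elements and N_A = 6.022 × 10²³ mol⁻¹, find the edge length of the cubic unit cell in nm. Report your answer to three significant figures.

M(AgCl) = 143.35 g/mol; Z = 4 formula units per cell.
a³ = Z·M/(N_A·ρ) = 4 × 143.35 / (6.022 × 10²³ × 5.62) = 1.694 × 10^-22 cm³, so a = 5.533 × 10^-8 cm = 0.553 nm.

0.553 nm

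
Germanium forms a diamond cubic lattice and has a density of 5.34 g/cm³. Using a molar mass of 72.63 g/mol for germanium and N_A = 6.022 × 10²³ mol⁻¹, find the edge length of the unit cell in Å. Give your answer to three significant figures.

5.65 Å

With Z = 8 atoms per diamond cubic cell, a³ = Z·M/(N_A·ρ) = 8 × 72.63 / (6.022 × 10²³ × 5.340 g/cm³) = 1.807 × 10^-22 cm³.
a = (1.807 × 10^-22)^(1/3) = 5.653 × 10^-8 cm = 5.65 Å.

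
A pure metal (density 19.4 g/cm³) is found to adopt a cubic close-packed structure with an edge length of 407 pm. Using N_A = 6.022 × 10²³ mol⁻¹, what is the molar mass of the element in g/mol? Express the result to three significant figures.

197 g/mol

An FCC cell has Z = 4 atoms; a = 4.070 × 10^-8 cm.
M = ρ·N_A·a³/Z = 19.4 × 6.022 × 10²³ × 6.742 × 10^-23 / 4 = 197 g/mol.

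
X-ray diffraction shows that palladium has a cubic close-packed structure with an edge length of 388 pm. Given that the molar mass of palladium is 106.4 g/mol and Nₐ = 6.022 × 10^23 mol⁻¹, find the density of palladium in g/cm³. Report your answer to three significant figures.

An FCC unit cell contains Z = 4 atoms.
Cell volume: a³ = (388 pm)³ = (3.880 × 10^-8 cm)³ = 5.841 × 10^-23 cm³.
ρ = Z·M/(N_A·a³) = 4 × 106.4 / (6.022 × 10²³ × 5.841 × 10^-23) = 12.10 g/cm³.

12.1 g/cm³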